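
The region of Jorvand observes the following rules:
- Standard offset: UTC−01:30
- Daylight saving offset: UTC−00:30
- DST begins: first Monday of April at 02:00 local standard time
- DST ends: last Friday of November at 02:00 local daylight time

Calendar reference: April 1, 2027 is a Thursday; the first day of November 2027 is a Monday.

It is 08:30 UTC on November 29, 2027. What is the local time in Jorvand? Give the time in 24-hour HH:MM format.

07:00

1 April 2027 is a Thursday, so the first Monday is April 5.
1 November 2027 is a Monday, so Fridays fall on 5, 12, 19, 26; the last is November 26.
At the standard offset (UTC−01:30), 08:30 UTC − 1h30m = 07:00 Jorvand standard time.
The standard-time date in Jorvand, November 29, 2027, does not fall between 5 April and 26 November, so daylight saving is not in effect and Jorvand is at UTC−01:30.
08:30 UTC − 1h30m = 07:00 local.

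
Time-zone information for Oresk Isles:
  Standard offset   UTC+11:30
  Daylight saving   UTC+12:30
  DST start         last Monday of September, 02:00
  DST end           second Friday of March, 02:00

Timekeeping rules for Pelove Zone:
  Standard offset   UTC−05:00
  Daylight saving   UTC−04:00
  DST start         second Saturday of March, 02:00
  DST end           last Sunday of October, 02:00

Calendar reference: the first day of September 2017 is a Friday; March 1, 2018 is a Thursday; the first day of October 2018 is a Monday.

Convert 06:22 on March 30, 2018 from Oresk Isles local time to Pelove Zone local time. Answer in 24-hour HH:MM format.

14:52

1 September 2017 is a Friday, so Mondays fall on 4, 11, 18, 25; the last is September 25.
1 March 2018 is a Thursday, so the first Friday is March 2 and the second is March 9.
March 30, 2018 is outside the daylight-saving period (25 September 2017 – 9 March 2018), so Oresk Isles is on standard time, UTC+11:30.
06:22 Oresk Isles − 11h30m = 18:52 UTC (rolling into the previous day, 29 March 2018).
1 March 2018 is a Thursday, so the first Saturday is March 3 and the second is March 10.
1 October 2018 is a Monday, so Sundays fall on 7, 14, 21, 28; the last is October 28.
At the standard offset (UTC−05:00), 18:52 UTC − 5h = 13:52 Pelove Zone standard time.
The standard-time date in Pelove Zone, March 29, 2018, falls between 10 March and 28 October, so daylight saving is in effect and Pelove Zone is at UTC−04:00.
18:52 UTC − 4h = 14:52 Pelove Zone.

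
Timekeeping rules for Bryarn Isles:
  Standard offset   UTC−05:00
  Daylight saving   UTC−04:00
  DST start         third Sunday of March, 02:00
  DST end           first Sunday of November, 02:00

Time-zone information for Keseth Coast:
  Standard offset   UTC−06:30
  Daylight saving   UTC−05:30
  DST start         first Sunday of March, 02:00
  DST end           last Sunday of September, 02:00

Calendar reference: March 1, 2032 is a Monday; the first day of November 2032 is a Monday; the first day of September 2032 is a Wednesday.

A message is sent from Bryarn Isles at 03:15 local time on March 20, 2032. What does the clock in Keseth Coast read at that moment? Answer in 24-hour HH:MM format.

02:45

1 March 2032 is a Monday, so the first Sunday is March 7 and the third is March 21.
1 November 2032 is a Monday, so the first Sunday is November 7.
March 20, 2032 does not fall between 21 March and 7 November, so daylight saving is not in effect and Bryarn Isles is at UTC−05:00.
03:15 Bryarn Isles + 5h = 08:15 UTC.
1 March 2032 is a Monday, so the first Sunday is March 7.
1 September 2032 is a Wednesday, so Sundays fall on 5, 12, 19, 26; the last is September 26.
At the standard offset (UTC−06:30), 08:15 UTC − 6h30m = 01:45 Keseth Coast standard time.
The standard-time date in Keseth Coast, March 20, 2032, lies within the daylight-saving period (7 March – 26 September), so Keseth Coast is on daylight time, UTC−05:30.
08:15 UTC − 5h30m = 02:45 Keseth Coast.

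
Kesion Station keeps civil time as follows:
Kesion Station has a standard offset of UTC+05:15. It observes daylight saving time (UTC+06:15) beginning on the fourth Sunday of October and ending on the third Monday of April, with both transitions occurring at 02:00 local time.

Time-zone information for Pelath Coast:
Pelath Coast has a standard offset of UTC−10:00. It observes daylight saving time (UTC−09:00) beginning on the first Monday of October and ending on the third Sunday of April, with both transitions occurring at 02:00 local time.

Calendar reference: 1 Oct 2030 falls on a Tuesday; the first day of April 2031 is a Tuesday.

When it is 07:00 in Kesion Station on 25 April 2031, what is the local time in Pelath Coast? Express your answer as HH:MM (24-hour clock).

15:45

1 October 2030 is a Tuesday, so the first Sunday is October 6 and the fourth is October 27.
1 April 2031 is a Tuesday, so the first Monday is April 7 and the third is April 21.
25 April 2031 does not fall between 27 October 2030 and 21 April 2031, so daylight saving is not in effect and Kesion Station is at UTC+05:15.
07:00 Kesion Station − 5h15m = 01:45 UTC.
1 October 2030 is a Tuesday, so the first Monday is October 7.
1 April 2031 is a Tuesday, so the first Sunday is April 6 and the third is April 20.
At the standard offset (UTC−10:00), 01:45 UTC − 10h = 15:45 Pelath Coast standard time (rolling into the previous day, 24 April 2031).
The standard-time date in Pelath Coast, 24 April 2031, does not fall between 7 October 2030 and 20 April 2031, so daylight saving is not in effect and Pelath Coast is at UTC−10:00.
01:45 UTC − 10h = 15:45 Pelath Coast (rolling into the previous day, 24 April 2031).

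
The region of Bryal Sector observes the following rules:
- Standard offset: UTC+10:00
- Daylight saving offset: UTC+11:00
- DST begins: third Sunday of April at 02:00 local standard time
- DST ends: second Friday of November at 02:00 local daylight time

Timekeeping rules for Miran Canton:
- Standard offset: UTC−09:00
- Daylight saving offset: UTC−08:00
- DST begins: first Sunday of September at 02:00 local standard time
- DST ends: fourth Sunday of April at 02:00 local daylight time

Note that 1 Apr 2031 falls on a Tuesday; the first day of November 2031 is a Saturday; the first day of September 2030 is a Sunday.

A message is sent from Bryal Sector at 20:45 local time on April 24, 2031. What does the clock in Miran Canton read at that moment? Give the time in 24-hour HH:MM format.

01:45

1 April 2031 is a Tuesday, so the first Sunday is April 6 and the third is April 20.
1 November 2031 is a Saturday, so the first Friday is November 7 and the second is November 14.
Daylight saving runs 20 April – 14 November; April 24, 2031 is inside that window, so Bryal Sector is at UTC+11:00.
20:45 Bryal Sector − 11h = 09:45 UTC.
1 September 2030 is a Sunday, so the first Sunday is September 1.
1 April 2031 is a Tuesday, so the first Sunday is April 6 and the fourth is April 27.
At the standard offset (UTC−09:00), 09:45 UTC − 9h = 00:45 Miran Canton standard time.
The standard-time date in Miran Canton, April 24, 2031, falls between 1 September 2030 and 27 April 2031, so daylight saving is in effect and Miran Canton is at UTC−08:00.
09:45 UTC − 8h = 01:45 Miran Canton.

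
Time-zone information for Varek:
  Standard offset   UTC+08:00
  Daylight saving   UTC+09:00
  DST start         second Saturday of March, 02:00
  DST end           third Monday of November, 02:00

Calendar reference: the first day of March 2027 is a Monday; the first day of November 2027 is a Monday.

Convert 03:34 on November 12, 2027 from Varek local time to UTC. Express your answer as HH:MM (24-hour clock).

1 March 2027 is a Monday, so the first Saturday is March 6 and the second is March 13.
1 November 2027 is a Monday, so the first Monday is November 1 and the third is November 15.
November 12, 2027 lies within the daylight-saving period (13 March – 15 November), so Varek is on daylight time, UTC+09:00.
03:34 local − 9h = 18:34 UTC (rolling into the previous day, 11 November 2027).

18:34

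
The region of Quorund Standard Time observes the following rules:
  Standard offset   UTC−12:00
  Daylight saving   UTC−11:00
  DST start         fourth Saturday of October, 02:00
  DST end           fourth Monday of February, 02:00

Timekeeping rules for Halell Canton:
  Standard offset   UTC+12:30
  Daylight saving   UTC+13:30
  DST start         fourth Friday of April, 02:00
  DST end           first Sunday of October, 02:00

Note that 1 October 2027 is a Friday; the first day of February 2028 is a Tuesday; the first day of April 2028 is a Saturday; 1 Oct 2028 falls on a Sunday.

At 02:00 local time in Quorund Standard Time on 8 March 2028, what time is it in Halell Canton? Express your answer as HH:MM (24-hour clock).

02:30

1 October 2027 is a Friday, so the first Saturday is October 2 and the fourth is October 23.
1 February 2028 is a Tuesday, so the first Monday is February 7 and the fourth is February 28.
Daylight saving runs 23 October 2027 – 28 February 2028; 8 March 2028 is outside that window, so Quorund Standard Time is on standard time at UTC−12:00.
02:00 Quorund Standard Time + 12h = 14:00 UTC.
1 April 2028 is a Saturday, so the first Friday is April 7 and the fourth is April 28.
1 October 2028 is a Sunday, so the first Sunday is October 1.
At the standard offset (UTC+12:30), 14:00 UTC + 12h30m = 02:30 Halell Canton standard time (rolling into the next day, 9 March 2028).
Daylight saving runs 28 April – 1 October; the standard-time date in Halell Canton, 9 March 2028, is outside that window, so Halell Canton is on standard time at UTC+12:30.
14:00 UTC + 12h30m = 02:30 Halell Canton (rolling into the next day, 9 March 2028).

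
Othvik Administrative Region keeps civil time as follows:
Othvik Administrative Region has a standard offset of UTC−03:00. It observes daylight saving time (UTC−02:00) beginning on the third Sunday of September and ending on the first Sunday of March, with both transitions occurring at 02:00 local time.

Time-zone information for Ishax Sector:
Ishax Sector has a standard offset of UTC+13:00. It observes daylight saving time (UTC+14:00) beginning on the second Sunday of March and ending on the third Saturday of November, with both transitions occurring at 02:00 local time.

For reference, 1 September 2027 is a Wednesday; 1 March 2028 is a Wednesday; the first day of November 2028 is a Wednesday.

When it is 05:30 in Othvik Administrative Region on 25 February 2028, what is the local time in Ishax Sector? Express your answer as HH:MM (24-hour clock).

20:30

1 September 2027 is a Wednesday, so the first Sunday is September 5 and the third is September 19.
1 March 2028 is a Wednesday, so the first Sunday is March 5.
25 February 2028 lies within the daylight-saving period (19 September 2027 – 5 March 2028), so Othvik Administrative Region is on daylight time, UTC−02:00.
05:30 Othvik Administrative Region + 2h = 07:30 UTC.
1 March 2028 is a Wednesday, so the first Sunday is March 5 and the second is March 12.
1 November 2028 is a Wednesday, so the first Saturday is November 4 and the third is November 18.
At the standard offset (UTC+13:00), 07:30 UTC + 13h = 20:30 Ishax Sector standard time.
The standard-time date in Ishax Sector, 25 February 2028, is outside the daylight-saving period (12 March – 18 November), so Ishax Sector is on standard time, UTC+13:00.
07:30 UTC + 13h = 20:30 Ishax Sector.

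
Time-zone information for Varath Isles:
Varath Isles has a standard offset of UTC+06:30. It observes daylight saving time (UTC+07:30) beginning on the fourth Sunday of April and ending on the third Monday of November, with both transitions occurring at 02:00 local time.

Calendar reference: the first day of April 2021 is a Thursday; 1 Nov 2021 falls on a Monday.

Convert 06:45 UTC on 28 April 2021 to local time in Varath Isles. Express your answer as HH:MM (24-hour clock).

14:15

1 April 2021 is a Thursday, so the first Sunday is April 4 and the fourth is April 25.
1 November 2021 is a Monday, so the first Monday is November 1 and the third is November 15.
At the standard offset (UTC+06:30), 06:45 UTC + 6h30m = 13:15 Varath Isles standard time.
Daylight saving runs 25 April – 15 November; the standard-time date in Varath Isles, 28 April 2021, is inside that window, so Varath Isles is at UTC+07:30.
06:45 UTC + 7h30m = 14:15 local.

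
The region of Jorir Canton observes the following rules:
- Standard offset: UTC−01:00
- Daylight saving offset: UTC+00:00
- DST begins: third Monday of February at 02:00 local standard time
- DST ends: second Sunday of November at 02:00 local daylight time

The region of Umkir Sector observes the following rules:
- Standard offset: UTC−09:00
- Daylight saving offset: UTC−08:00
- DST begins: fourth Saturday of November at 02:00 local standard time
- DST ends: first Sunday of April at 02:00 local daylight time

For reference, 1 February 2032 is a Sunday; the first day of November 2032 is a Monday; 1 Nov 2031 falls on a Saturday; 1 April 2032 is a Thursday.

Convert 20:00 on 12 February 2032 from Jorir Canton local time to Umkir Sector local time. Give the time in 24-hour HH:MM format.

1 February 2032 is a Sunday, so the first Monday is February 2 and the third is February 16.
1 November 2032 is a Monday, so the first Sunday is November 7 and the second is November 14.
12 February 2032 does not fall between 16 February and 14 November, so daylight saving is not in effect and Jorir Canton is at UTC−01:00.
20:00 Jorir Canton + 1h = 21:00 UTC.
1 November 2031 is a Saturday, so the first Saturday is November 1 and the fourth is November 22.
1 April 2032 is a Thursday, so the first Sunday is April 4.
At the standard offset (UTC−09:00), 21:00 UTC − 9h = 12:00 Umkir Sector standard time.
The standard-time date in Umkir Sector, 12 February 2032, lies within the daylight-saving period (22 November 2031 – 4 April 2032), so Umkir Sector is on daylight time, UTC−08:00.
21:00 UTC − 8h = 13:00 Umkir Sector.

13:00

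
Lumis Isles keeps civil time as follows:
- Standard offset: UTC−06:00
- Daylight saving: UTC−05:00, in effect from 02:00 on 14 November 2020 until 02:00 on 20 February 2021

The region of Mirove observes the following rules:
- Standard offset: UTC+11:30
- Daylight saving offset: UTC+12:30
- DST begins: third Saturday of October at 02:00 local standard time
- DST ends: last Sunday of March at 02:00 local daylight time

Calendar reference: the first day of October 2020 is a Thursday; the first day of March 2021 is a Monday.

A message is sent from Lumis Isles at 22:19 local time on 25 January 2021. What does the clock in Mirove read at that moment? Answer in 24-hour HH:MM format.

Daylight saving runs 14 November 2020 – 20 February 2021; 25 January 2021 is inside that window, so Lumis Isles is at UTC−05:00.
22:19 Lumis Isles + 5h = 03:19 UTC (rolling into the next day, 26 January 2021).
1 October 2020 is a Thursday, so the first Saturday is October 3 and the third is October 17.
1 March 2021 is a Monday, so Sundays fall on 7, 14, 21, 28; the last is March 28.
At the standard offset (UTC+11:30), 03:19 UTC + 11h30m = 14:49 Mirove standard time.
The standard-time date in Mirove, 26 January 2021, lies within the daylight-saving period (17 October 2020 – 28 March 2021), so Mirove is on daylight time, UTC+12:30.
03:19 UTC + 12h30m = 15:49 Mirove.

15:49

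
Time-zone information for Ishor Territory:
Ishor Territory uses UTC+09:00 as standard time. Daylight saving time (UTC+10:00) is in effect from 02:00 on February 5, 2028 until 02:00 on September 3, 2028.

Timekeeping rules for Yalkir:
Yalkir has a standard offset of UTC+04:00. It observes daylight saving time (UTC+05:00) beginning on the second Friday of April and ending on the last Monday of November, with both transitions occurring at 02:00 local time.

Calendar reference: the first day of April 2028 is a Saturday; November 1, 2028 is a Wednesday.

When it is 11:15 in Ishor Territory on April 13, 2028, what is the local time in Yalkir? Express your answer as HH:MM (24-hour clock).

April 13, 2028 falls between 5 February and 3 September, so daylight saving is in effect and Ishor Territory is at UTC+10:00.
11:15 Ishor Territory − 10h = 01:15 UTC.
1 April 2028 is a Saturday, so the first Friday is April 7 and the second is April 14.
1 November 2028 is a Wednesday, so Mondays fall on 6, 13, 20, 27; the last is November 27.
At the standard offset (UTC+04:00), 01:15 UTC + 4h = 05:15 Yalkir standard time.
Daylight saving runs 14 April – 27 November; the standard-time date in Yalkir, April 13, 2028, is outside that window, so Yalkir is on standard time at UTC+04:00.
01:15 UTC + 4h = 05:15 Yalkir.

05:15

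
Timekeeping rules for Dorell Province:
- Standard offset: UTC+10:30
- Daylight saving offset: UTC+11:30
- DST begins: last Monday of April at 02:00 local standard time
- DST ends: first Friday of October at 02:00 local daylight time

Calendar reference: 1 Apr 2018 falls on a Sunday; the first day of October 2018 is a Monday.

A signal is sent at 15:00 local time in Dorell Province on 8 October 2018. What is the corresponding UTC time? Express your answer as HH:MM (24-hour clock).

1 April 2018 is a Sunday, so Mondays fall on 2, 9, 16, 23, 30; the last is April 30.
1 October 2018 is a Monday, so the first Friday is October 5.
Daylight saving runs 30 April – 5 October; 8 October 2018 is outside that window, so Dorell Province is on standard time at UTC+10:30.
15:00 local − 10h30m = 04:30 UTC.

04:30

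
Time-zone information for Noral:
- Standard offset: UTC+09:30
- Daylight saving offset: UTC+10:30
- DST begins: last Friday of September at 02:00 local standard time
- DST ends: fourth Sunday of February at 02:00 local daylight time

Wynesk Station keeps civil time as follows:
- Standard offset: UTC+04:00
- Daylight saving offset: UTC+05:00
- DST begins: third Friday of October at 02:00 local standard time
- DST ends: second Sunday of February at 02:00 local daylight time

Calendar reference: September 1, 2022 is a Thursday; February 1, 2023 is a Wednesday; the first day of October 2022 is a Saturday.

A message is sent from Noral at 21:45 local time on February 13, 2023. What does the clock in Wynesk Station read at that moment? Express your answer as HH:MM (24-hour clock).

15:15

1 September 2022 is a Thursday, so Fridays fall on 2, 9, 16, 23, 30; the last is September 30.
1 February 2023 is a Wednesday, so the first Sunday is February 5 and the fourth is February 26.
Daylight saving runs 30 September 2022 – 26 February 2023; February 13, 2023 is inside that window, so Noral is at UTC+10:30.
21:45 Noral − 10h30m = 11:15 UTC.
1 October 2022 is a Saturday, so the first Friday is October 7 and the third is October 21.
1 February 2023 is a Wednesday, so the first Sunday is February 5 and the second is February 12.
At the standard offset (UTC+04:00), 11:15 UTC + 4h = 15:15 Wynesk Station standard time.
Daylight saving runs 21 October 2022 – 12 February 2023; the standard-time date in Wynesk Station, February 13, 2023, is outside that window, so Wynesk Station is on standard time at UTC+04:00.
11:15 UTC + 4h = 15:15 Wynesk Station.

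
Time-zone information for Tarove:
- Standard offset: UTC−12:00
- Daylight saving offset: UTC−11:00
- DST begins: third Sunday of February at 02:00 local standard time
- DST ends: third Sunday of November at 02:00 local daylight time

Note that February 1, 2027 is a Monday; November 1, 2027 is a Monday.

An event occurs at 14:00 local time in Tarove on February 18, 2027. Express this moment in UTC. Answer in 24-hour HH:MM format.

1 February 2027 is a Monday, so the first Sunday is February 7 and the third is February 21.
1 November 2027 is a Monday, so the first Sunday is November 7 and the third is November 21.
February 18, 2027 does not fall between 21 February and 21 November, so daylight saving is not in effect and Tarove is at UTC−12:00.
14:00 local + 12h = 02:00 UTC (rolling into the next day, 19 February 2027).

02:00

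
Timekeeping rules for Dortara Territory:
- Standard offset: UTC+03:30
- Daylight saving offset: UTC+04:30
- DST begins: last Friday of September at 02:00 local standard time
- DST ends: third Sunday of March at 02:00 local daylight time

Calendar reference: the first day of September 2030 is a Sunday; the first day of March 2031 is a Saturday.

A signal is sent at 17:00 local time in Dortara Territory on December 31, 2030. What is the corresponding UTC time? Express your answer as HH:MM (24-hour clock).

12:30

1 September 2030 is a Sunday, so Fridays fall on 6, 13, 20, 27; the last is September 27.
1 March 2031 is a Saturday, so the first Sunday is March 2 and the third is March 16.
December 31, 2030 lies within the daylight-saving period (27 September 2030 – 16 March 2031), so Dortara Territory is on daylight time, UTC+04:30.
17:00 local − 4h30m = 12:30 UTC.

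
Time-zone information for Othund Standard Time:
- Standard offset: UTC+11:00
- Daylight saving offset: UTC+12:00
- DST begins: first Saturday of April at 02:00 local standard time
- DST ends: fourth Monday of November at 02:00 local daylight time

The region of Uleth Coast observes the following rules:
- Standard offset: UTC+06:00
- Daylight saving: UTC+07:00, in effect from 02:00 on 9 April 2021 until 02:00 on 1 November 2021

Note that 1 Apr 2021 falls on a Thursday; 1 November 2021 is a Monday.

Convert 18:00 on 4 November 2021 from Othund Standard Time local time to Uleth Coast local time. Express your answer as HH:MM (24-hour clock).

12:00

1 April 2021 is a Thursday, so the first Saturday is April 3.
1 November 2021 is a Monday, so the first Monday is November 1 and the fourth is November 22.
Daylight saving runs 3 April – 22 November; 4 November 2021 is inside that window, so Othund Standard Time is at UTC+12:00.
18:00 Othund Standard Time − 12h = 06:00 UTC.
At the standard offset (UTC+06:00), 06:00 UTC + 6h = 12:00 Uleth Coast standard time.
Daylight saving runs 9 April – 1 November; the standard-time date in Uleth Coast, 4 November 2021, is outside that window, so Uleth Coast is on standard time at UTC+06:00.
06:00 UTC + 6h = 12:00 Uleth Coast.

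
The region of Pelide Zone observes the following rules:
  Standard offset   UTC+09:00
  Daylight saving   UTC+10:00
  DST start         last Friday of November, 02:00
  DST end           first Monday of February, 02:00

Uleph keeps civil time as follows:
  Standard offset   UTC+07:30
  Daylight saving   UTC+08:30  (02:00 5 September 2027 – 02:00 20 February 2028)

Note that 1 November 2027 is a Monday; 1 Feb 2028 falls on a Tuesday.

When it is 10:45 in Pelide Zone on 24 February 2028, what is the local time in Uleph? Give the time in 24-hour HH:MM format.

1 November 2027 is a Monday, so Fridays fall on 5, 12, 19, 26; the last is November 26.
1 February 2028 is a Tuesday, so the first Monday is February 7.
Daylight saving runs 26 November 2027 – 7 February 2028; 24 February 2028 is outside that window, so Pelide Zone is on standard time at UTC+09:00.
10:45 Pelide Zone − 9h = 01:45 UTC.
At the standard offset (UTC+07:30), 01:45 UTC + 7h30m = 09:15 Uleph standard time.
Daylight saving runs 5 September 2027 – 20 February 2028; the standard-time date in Uleph, 24 February 2028, is outside that window, so Uleph is on standard time at UTC+07:30.
01:45 UTC + 7h30m = 09:15 Uleph.

09:15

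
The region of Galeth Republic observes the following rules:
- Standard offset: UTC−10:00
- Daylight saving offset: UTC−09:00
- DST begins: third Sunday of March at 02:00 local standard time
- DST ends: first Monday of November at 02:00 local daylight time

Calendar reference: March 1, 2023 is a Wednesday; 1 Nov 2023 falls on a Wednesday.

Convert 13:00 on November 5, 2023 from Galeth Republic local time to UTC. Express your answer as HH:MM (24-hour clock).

1 March 2023 is a Wednesday, so the first Sunday is March 5 and the third is March 19.
1 November 2023 is a Wednesday, so the first Monday is November 6.
Daylight saving runs 19 March – 6 November; November 5, 2023 is inside that window, so Galeth Republic is at UTC−09:00.
13:00 local + 9h = 22:00 UTC.

22:00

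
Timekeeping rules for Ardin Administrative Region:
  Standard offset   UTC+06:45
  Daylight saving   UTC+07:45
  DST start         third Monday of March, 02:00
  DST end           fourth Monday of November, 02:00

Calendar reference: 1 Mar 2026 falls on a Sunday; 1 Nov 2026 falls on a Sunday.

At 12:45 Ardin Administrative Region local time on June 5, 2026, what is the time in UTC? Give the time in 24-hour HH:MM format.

1 March 2026 is a Sunday, so the first Monday is March 2 and the third is March 16.
1 November 2026 is a Sunday, so the first Monday is November 2 and the fourth is November 23.
June 5, 2026 falls between 16 March and 23 November, so daylight saving is in effect and Ardin Administrative Region is at UTC+07:45.
12:45 local − 7h45m = 05:00 UTC.

05:00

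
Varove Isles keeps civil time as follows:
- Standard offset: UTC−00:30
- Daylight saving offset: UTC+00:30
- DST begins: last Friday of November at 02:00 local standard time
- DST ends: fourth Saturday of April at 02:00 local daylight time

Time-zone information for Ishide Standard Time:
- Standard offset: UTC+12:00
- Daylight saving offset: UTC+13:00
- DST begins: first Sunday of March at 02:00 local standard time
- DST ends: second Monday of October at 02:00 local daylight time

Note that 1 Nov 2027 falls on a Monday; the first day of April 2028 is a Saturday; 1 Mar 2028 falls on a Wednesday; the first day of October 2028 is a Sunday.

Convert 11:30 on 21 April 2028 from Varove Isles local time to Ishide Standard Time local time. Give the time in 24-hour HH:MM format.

1 November 2027 is a Monday, so Fridays fall on 5, 12, 19, 26; the last is November 26.
1 April 2028 is a Saturday, so the first Saturday is April 1 and the fourth is April 22.
21 April 2028 falls between 26 November 2027 and 22 April 2028, so daylight saving is in effect and Varove Isles is at UTC+00:30.
11:30 Varove Isles − 0h30m = 11:00 UTC.
1 March 2028 is a Wednesday, so the first Sunday is March 5.
1 October 2028 is a Sunday, so the first Monday is October 2 and the second is October 9.
At the standard offset (UTC+12:00), 11:00 UTC + 12h = 23:00 Ishide Standard Time standard time.
Daylight saving runs 5 March – 9 October; the standard-time date in Ishide Standard Time, 21 April 2028, is inside that window, so Ishide Standard Time is at UTC+13:00.
11:00 UTC + 13h = 00:00 Ishide Standard Time (rolling into the next day, 22 April 2028).

00:00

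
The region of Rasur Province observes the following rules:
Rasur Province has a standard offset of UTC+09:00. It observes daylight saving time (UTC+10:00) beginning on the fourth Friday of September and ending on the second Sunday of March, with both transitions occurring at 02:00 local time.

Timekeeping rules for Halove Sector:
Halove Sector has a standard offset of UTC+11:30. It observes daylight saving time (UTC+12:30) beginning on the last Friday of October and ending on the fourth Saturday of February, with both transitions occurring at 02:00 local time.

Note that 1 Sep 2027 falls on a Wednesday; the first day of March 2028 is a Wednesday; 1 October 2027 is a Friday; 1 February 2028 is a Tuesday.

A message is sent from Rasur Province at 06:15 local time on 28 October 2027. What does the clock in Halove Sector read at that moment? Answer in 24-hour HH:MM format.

07:45

1 September 2027 is a Wednesday, so the first Friday is September 3 and the fourth is September 24.
1 March 2028 is a Wednesday, so the first Sunday is March 5 and the second is March 12.
Daylight saving runs 24 September 2027 – 12 March 2028; 28 October 2027 is inside that window, so Rasur Province is at UTC+10:00.
06:15 Rasur Province − 10h = 20:15 UTC (rolling into the previous day, 27 October 2027).
1 October 2027 is a Friday, so Fridays fall on 1, 8, 15, 22, 29; the last is October 29.
1 February 2028 is a Tuesday, so the first Saturday is February 5 and the fourth is February 26.
At the standard offset (UTC+11:30), 20:15 UTC + 11h30m = 07:45 Halove Sector standard time (rolling into the next day, 28 October 2027).
Daylight saving runs 29 October 2027 – 26 February 2028; the standard-time date in Halove Sector, 28 October 2027, is outside that window, so Halove Sector is on standard time at UTC+11:30.
20:15 UTC + 11h30m = 07:45 Halove Sector (rolling into the next day, 28 October 2027).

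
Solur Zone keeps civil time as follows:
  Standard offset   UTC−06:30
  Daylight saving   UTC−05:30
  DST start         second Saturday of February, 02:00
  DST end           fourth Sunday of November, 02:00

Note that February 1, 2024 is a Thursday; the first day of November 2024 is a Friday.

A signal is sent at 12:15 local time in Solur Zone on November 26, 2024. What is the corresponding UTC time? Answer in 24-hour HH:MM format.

1 February 2024 is a Thursday, so the first Saturday is February 3 and the second is February 10.
1 November 2024 is a Friday, so the first Sunday is November 3 and the fourth is November 24.
November 26, 2024 does not fall between 10 February and 24 November, so daylight saving is not in effect and Solur Zone is at UTC−06:30.
12:15 local + 6h30m = 18:45 UTC.

18:45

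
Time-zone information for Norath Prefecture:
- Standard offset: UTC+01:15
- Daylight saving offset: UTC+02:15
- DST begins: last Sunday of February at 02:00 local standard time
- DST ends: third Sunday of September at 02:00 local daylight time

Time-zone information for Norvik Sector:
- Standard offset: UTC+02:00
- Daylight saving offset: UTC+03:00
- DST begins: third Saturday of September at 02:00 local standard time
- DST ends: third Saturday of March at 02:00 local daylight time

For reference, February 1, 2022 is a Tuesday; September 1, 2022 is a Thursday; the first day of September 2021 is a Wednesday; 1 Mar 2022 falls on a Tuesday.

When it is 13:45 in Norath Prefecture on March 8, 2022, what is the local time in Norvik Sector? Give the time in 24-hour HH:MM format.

14:30

1 February 2022 is a Tuesday, so Sundays fall on 6, 13, 20, 27; the last is February 27.
1 September 2022 is a Thursday, so the first Sunday is September 4 and the third is September 18.
March 8, 2022 lies within the daylight-saving period (27 February – 18 September), so Norath Prefecture is on daylight time, UTC+02:15.
13:45 Norath Prefecture − 2h15m = 11:30 UTC.
1 September 2021 is a Wednesday, so the first Saturday is September 4 and the third is September 18.
1 March 2022 is a Tuesday, so the first Saturday is March 5 and the third is March 19.
At the standard offset (UTC+02:00), 11:30 UTC + 2h = 13:30 Norvik Sector standard time.
The standard-time date in Norvik Sector, March 8, 2022, falls between 18 September 2021 and 19 March 2022, so daylight saving is in effect and Norvik Sector is at UTC+03:00.
11:30 UTC + 3h = 14:30 Norvik Sector.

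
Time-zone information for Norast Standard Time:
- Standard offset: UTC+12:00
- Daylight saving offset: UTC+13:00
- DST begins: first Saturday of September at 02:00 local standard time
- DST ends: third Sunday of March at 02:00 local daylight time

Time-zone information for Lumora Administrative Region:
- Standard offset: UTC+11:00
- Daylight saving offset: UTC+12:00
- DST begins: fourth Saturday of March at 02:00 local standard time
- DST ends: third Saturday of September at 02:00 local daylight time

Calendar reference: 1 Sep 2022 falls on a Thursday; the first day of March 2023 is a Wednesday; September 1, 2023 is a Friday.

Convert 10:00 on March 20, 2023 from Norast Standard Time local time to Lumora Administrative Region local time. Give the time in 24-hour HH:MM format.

09:00

1 September 2022 is a Thursday, so the first Saturday is September 3.
1 March 2023 is a Wednesday, so the first Sunday is March 5 and the third is March 19.
March 20, 2023 is outside the daylight-saving period (3 September 2022 – 19 March 2023), so Norast Standard Time is on standard time, UTC+12:00.
10:00 Norast Standard Time − 12h = 22:00 UTC (rolling into the previous day, 19 March 2023).
1 March 2023 is a Wednesday, so the first Saturday is March 4 and the fourth is March 25.
1 September 2023 is a Friday, so the first Saturday is September 2 and the third is September 16.
At the standard offset (UTC+11:00), 22:00 UTC + 11h = 09:00 Lumora Administrative Region standard time (rolling into the next day, 20 March 2023).
The standard-time date in Lumora Administrative Region, March 20, 2023, does not fall between 25 March and 16 September, so daylight saving is not in effect and Lumora Administrative Region is at UTC+11:00.
22:00 UTC + 11h = 09:00 Lumora Administrative Region (rolling into the next day, 20 March 2023).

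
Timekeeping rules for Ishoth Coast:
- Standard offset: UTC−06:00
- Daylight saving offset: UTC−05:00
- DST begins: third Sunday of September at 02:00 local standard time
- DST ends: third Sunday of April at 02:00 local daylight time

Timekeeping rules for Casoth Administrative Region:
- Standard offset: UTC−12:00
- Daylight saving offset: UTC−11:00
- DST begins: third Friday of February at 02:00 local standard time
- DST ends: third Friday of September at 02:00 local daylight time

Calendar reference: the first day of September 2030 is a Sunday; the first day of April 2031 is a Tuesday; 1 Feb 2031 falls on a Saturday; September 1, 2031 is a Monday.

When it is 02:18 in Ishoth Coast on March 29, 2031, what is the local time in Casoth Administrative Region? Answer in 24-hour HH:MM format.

20:18

1 September 2030 is a Sunday, so the first Sunday is September 1 and the third is September 15.
1 April 2031 is a Tuesday, so the first Sunday is April 6 and the third is April 20.
Daylight saving runs 15 September 2030 – 20 April 2031; March 29, 2031 is inside that window, so Ishoth Coast is at UTC−05:00.
02:18 Ishoth Coast + 5h = 07:18 UTC.
1 February 2031 is a Saturday, so the first Friday is February 7 and the third is February 21.
1 September 2031 is a Monday, so the first Friday is September 5 and the third is September 19.
At the standard offset (UTC−12:00), 07:18 UTC − 12h = 19:18 Casoth Administrative Region standard time (rolling into the previous day, 28 March 2031).
The standard-time date in Casoth Administrative Region, March 28, 2031, lies within the daylight-saving period (21 February – 19 September), so Casoth Administrative Region is on daylight time, UTC−11:00.
07:18 UTC − 11h = 20:18 Casoth Administrative Region (rolling into the previous day, 28 March 2031).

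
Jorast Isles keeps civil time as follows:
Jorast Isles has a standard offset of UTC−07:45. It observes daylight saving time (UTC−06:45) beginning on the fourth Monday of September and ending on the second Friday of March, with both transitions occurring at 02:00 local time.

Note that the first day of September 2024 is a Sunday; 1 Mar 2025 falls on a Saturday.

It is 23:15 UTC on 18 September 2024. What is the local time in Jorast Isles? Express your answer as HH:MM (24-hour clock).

1 September 2024 is a Sunday, so the first Monday is September 2 and the fourth is September 23.
1 March 2025 is a Saturday, so the first Friday is March 7 and the second is March 14.
At the standard offset (UTC−07:45), 23:15 UTC − 7h45m = 15:30 Jorast Isles standard time.
The standard-time date in Jorast Isles, 18 September 2024, does not fall between 23 September 2024 and 14 March 2025, so daylight saving is not in effect and Jorast Isles is at UTC−07:45.
23:15 UTC − 7h45m = 15:30 local.

15:30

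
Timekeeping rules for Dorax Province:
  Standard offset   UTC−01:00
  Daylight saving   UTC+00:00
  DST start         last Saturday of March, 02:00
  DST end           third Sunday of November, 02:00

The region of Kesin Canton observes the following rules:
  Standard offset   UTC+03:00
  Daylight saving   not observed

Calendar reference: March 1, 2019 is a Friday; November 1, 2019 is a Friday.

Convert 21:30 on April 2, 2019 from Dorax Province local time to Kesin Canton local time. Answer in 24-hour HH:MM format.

00:30

1 March 2019 is a Friday, so Saturdays fall on 2, 9, 16, 23, 30; the last is March 30.
1 November 2019 is a Friday, so the first Sunday is November 3 and the third is November 17.
Daylight saving runs 30 March – 17 November; April 2, 2019 is inside that window, so Dorax Province is at UTC+00:00.
21:30 Dorax Province − 0h = 21:30 UTC.
Kesin Canton stays on UTC+03:00 all year.
21:30 UTC + 3h = 00:30 Kesin Canton (rolling into the next day, 3 April 2019).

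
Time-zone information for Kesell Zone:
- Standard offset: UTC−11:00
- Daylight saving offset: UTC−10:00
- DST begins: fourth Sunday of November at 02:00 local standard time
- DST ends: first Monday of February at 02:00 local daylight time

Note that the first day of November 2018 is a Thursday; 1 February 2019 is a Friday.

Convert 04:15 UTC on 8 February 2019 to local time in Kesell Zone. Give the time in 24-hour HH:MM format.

1 November 2018 is a Thursday, so the first Sunday is November 4 and the fourth is November 25.
1 February 2019 is a Friday, so the first Monday is February 4.
At the standard offset (UTC−11:00), 04:15 UTC − 11h = 17:15 Kesell Zone standard time (rolling into the previous day, 7 February 2019).
Daylight saving runs 25 November 2018 – 4 February 2019; the standard-time date in Kesell Zone, 7 February 2019, is outside that window, so Kesell Zone is on standard time at UTC−11:00.
04:15 UTC − 11h = 17:15 local (rolling into the previous day, 7 February 2019).

17:15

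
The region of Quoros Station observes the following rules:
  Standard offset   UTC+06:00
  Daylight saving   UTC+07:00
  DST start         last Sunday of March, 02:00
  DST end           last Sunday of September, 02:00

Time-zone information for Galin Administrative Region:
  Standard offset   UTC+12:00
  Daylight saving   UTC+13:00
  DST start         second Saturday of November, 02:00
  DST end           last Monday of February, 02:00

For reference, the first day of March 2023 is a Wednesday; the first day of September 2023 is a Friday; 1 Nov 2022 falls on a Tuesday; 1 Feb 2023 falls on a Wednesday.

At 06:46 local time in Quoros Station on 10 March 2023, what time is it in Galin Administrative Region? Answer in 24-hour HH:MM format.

12:46

1 March 2023 is a Wednesday, so Sundays fall on 5, 12, 19, 26; the last is March 26.
1 September 2023 is a Friday, so Sundays fall on 3, 10, 17, 24; the last is September 24.
10 March 2023 is outside the daylight-saving period (26 March – 24 September), so Quoros Station is on standard time, UTC+06:00.
06:46 Quoros Station − 6h = 00:46 UTC.
1 November 2022 is a Tuesday, so the first Saturday is November 5 and the second is November 12.
1 February 2023 is a Wednesday, so Mondays fall on 6, 13, 20, 27; the last is February 27.
At the standard offset (UTC+12:00), 00:46 UTC + 12h = 12:46 Galin Administrative Region standard time.
The standard-time date in Galin Administrative Region, 10 March 2023, does not fall between 12 November 2022 and 27 February 2023, so daylight saving is not in effect and Galin Administrative Region is at UTC+12:00.
00:46 UTC + 12h = 12:46 Galin Administrative Region.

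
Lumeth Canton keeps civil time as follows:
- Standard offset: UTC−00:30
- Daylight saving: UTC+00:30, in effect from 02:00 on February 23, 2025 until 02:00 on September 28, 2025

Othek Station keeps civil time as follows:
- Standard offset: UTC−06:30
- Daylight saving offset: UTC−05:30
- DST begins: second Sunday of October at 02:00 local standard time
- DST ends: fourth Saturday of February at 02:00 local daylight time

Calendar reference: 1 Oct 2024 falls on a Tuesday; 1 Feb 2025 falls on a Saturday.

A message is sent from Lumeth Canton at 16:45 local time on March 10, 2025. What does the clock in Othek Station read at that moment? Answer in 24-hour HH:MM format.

09:45

March 10, 2025 lies within the daylight-saving period (23 February – 28 September), so Lumeth Canton is on daylight time, UTC+00:30.
16:45 Lumeth Canton − 0h30m = 16:15 UTC.
1 October 2024 is a Tuesday, so the first Sunday is October 6 and the second is October 13.
1 February 2025 is a Saturday, so the first Saturday is February 1 and the fourth is February 22.
At the standard offset (UTC−06:30), 16:15 UTC − 6h30m = 09:45 Othek Station standard time.
The standard-time date in Othek Station, March 10, 2025, does not fall between 13 October 2024 and 22 February 2025, so daylight saving is not in effect and Othek Station is at UTC−06:30.
16:15 UTC − 6h30m = 09:45 Othek Station.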